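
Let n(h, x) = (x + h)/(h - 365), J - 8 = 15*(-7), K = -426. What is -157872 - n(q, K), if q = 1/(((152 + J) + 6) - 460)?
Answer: -22992016567/145636 ≈ -1.5787e+5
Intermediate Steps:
J = -97 (J = 8 + 15*(-7) = 8 - 105 = -97)
q = -1/399 (q = 1/(((152 - 97) + 6) - 460) = 1/((55 + 6) - 460) = 1/(61 - 460) = 1/(-399) = -1/399 ≈ -0.0025063)
n(h, x) = (h + x)/(-365 + h)
-157872 - n(q, K) = -157872 - (-1/399 - 426)/(-365 - 1/399) = -157872 - (-169975)/((-145636/399)*399) = -157872 - (-399)*(-169975)/(145636*399) = -157872 - 1*169975/145636 = -157872 - 169975/145636 = -22992016567/145636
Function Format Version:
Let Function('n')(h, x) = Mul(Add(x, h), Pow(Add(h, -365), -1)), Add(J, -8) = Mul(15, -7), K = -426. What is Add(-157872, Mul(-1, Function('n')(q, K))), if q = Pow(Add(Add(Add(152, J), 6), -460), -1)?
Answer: Rational(-22992016567, 145636) ≈ -1.5787e+5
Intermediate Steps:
J = -97 (J = Add(8, Mul(15, -7)) = Add(8, -105) = -97)
q = Rational(-1, 399) (q = Pow(Add(Add(Add(152, -97), 6), -460), -1) = Pow(Add(Add(55, 6), -460), -1) = Pow(Add(61, -460), -1) = Pow(-399, -1) = Rational(-1, 399) ≈ -0.0025063)
Function('n')(h, x) = Mul(Pow(Add(-365, h), -1), Add(h, x)) (Function('n')(h, x) = Mul(Add(h, x), Pow(Add(-365, h), -1)) = Mul(Pow(Add(-365, h), -1), Add(h, x)))
Add(-157872, Mul(-1, Function('n')(q, K))) = Add(-157872, Mul(-1, Mul(Pow(Add(-365, Rational(-1, 399)), -1), Add(Rational(-1, 399), -426)))) = Add(-157872, Mul(-1, Mul(Pow(Rational(-145636, 399), -1), Rational(-169975, 399)))) = Add(-157872, Mul(-1, Mul(Rational(-399, 145636), Rational(-169975, 399)))) = Add(-157872, Mul(-1, Rational(169975, 145636))) = Add(-157872, Rational(-169975, 145636)) = Rational(-22992016567, 145636)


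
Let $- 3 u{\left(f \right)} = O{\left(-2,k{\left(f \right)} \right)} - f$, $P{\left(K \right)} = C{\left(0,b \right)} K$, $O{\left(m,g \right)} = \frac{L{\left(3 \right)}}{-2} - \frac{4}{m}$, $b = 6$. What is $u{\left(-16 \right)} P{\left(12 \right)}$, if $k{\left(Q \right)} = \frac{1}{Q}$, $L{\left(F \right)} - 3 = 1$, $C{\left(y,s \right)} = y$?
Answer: $0$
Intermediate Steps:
$L{\left(F \right)} = 4$ ($L{\left(F \right)} = 3 + 1 = 4$)
$O{\left(m,g \right)} = -2 - \frac{4}{m}$ ($O{\left(m,g \right)} = \frac{4}{-2} - \frac{4}{m} = 4 \left(- \frac{1}{2}\right) - \frac{4}{m} = -2 - \frac{4}{m}$)
$P{\left(K \right)} = 0$ ($P{\left(K \right)} = 0 K = 0$)
$u{\left(f \right)} = \frac{f}{3}$ ($u{\left(f \right)} = - \frac{\left(-2 - \frac{4}{-2}\right) - f}{3} = - \frac{\left(-2 - -2\right) - f}{3} = - \frac{\left(-2 + 2\right) - f}{3} = - \frac{0 - f}{3} = - \frac{\left(-1\right) f}{3} = \frac{f}{3}$)
$u{\left(-16 \right)} P{\left(12 \right)} = \frac{1}{3} \left(-16\right) 0 = \left(- \frac{16}{3}\right) 0 = 0$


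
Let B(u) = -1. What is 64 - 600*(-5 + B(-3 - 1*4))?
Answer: 3664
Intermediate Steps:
64 - 600*(-5 + B(-3 - 1*4)) = 64 - 600*(-5 - 1) = 64 - 600*(-6) = 64 - 150*(-24) = 64 + 3600 = 3664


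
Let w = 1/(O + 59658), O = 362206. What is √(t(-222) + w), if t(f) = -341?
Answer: I*√15171877135318/210932 ≈ 18.466*I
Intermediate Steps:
w = 1/421864 (w = 1/(362206 + 59658) = 1/421864 ≈ 2.3704e-6)
√(t(-222) + w) = √(-341 + 1/421864) = √(-143855623/421864) = I*√15171877135318/210932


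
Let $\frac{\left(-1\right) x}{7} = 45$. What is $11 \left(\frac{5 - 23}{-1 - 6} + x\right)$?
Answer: $- \frac{24057}{7} \approx -3436.7$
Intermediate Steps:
$x = -315$ ($x = \left(-7\right) 45 = -315$)
$11 \left(\frac{5 - 23}{-1 - 6} + x\right) = 11 \left(\frac{5 - 23}{-1 - 6} - 315\right) = 11 \left(- \frac{18}{-7} - 315\right) = 11 \left(\left(-18\right) \left(- \frac{1}{7}\right) - 315\right) = 11 \left(\frac{18}{7} - 315\right) = 11 \left(- \frac{2187}{7}\right) = - \frac{24057}{7}$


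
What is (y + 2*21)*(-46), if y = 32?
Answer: -3404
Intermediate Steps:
(y + 2*21)*(-46) = (32 + 2*21)*(-46) = (32 + 42)*(-46) = 74*(-46) = -3404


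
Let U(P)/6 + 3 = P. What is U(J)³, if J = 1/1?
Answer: -1728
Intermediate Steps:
J = 1
U(P) = -18 + 6*P
U(J)³ = (-18 + 6*1)³ = (-18 + 6)³ = (-12)³ = -1728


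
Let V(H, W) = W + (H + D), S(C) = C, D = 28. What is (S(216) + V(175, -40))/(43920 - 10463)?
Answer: 379/33457 ≈ 0.011328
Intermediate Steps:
V(H, W) = 28 + H + W (V(H, W) = W + (H + 28) = W + (28 + H) = 28 + H + W)
(S(216) + V(175, -40))/(43920 - 10463) = (216 + (28 + 175 - 40))/(43920 - 10463) = (216 + 163)/33457 = 379*(1/33457) = 379/33457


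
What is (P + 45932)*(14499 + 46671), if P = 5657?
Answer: 3155699130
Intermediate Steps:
(P + 45932)*(14499 + 46671) = (5657 + 45932)*(14499 + 46671) = 51589*61170 = 3155699130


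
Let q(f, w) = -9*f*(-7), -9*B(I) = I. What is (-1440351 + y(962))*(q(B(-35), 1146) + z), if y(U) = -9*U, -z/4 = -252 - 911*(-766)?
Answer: 4042809009459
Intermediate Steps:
B(I) = -I/9
q(f, w) = 63*f
z = -2790296 (z = -4*(-252 - 911*(-766)) = -4*(-252 + 697826) = -4*697574 = -2790296)
(-1440351 + y(962))*(q(B(-35), 1146) + z) = (-1440351 - 9*962)*(63*(-⅑*(-35)) - 2790296) = (-1440351 - 8658)*(63*(35/9) - 2790296) = -1449009*(245 - 2790296) = -1449009*(-2790051) = 4042809009459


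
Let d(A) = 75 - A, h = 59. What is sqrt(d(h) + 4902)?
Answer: sqrt(4918) ≈ 70.128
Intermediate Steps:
sqrt(d(h) + 4902) = sqrt((75 - 1*59) + 4902) = sqrt((75 - 59) + 4902) = sqrt(16 + 4902) = sqrt(4918)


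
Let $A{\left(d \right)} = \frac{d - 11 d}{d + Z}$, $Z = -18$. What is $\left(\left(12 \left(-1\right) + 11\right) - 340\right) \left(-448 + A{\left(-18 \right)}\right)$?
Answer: $154473$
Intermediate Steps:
$A{\left(d \right)} = - \frac{10 d}{-18 + d}$ ($A{\left(d \right)} = \frac{d - 11 d}{d - 18} = \frac{\left(-10\right) d}{-18 + d} = - \frac{10 d}{-18 + d}$)
$\left(\left(12 \left(-1\right) + 11\right) - 340\right) \left(-448 + A{\left(-18 \right)}\right) = \left(\left(12 \left(-1\right) + 11\right) - 340\right) \left(-448 - - \frac{180}{-18 - 18}\right) = \left(\left(-12 + 11\right) - 340\right) \left(-448 - - \frac{180}{-36}\right) = \left(-1 - 340\right) \left(-448 - \left(-180\right) \left(- \frac{1}{36}\right)\right) = - 341 \left(-448 - 5\right) = \left(-341\right) \left(-453\right) = 154473$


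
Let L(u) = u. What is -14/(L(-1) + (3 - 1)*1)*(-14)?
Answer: 196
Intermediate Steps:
-14/(L(-1) + (3 - 1)*1)*(-14) = -14/(-1 + (3 - 1)*1)*(-14) = -14/(-1 + 2*1)*(-14) = -14/(-1 + 2)*(-14) = -14/1*(-14) = -14*1*(-14) = -14*(-14) = 196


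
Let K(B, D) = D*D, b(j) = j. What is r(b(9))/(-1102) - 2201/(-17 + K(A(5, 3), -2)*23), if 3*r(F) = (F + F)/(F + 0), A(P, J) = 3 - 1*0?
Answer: -1212776/41325 ≈ -29.347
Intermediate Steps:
A(P, J) = 3 (A(P, J) = 3 + 0 = 3)
K(B, D) = D²
r(F) = ⅔ (r(F) = ((F + F)/(F + 0))/3 = ((2*F)/F)/3 = (⅓)*2 = ⅔)
r(b(9))/(-1102) - 2201/(-17 + K(A(5, 3), -2)*23) = (⅔)/(-1102) - 2201/(-17 + (-2)²*23) = (⅔)*(-1/1102) - 2201/(-17 + 4*23) = -1/1653 - 2201/(-17 + 92) = -1/1653 - 2201/75 = -1212776/41325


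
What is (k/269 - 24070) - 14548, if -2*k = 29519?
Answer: -20806003/538 ≈ -38673.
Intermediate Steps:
k = -29519/2 (k = -½*29519 = -29519/2 ≈ -14760.)
(k/269 - 24070) - 14548 = (-29519/2/269 - 24070) - 14548 = (-29519/2*1/269 - 24070) - 14548 = (-29519/538 - 24070) - 14548 = -12979179/538 - 14548 = -20806003/538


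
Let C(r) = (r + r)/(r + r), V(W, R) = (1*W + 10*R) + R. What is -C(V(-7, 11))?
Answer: -1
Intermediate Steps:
V(W, R) = W + 11*R (V(W, R) = (W + 10*R) + R = W + 11*R)
C(r) = 1 (C(r) = (2*r)/((2*r)) = (2*r)*(1/(2*r)) = 1)
-C(V(-7, 11)) = -1*1 = -1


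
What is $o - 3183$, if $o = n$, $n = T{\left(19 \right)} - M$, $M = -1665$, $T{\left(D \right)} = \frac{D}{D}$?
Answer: $-1517$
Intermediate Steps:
$T{\left(D \right)} = 1$
$n = 1666$ ($n = 1 - -1665 = 1 + 1665 = 1666$)
$o = 1666$
$o - 3183 = 1666 - 3183 = -1517$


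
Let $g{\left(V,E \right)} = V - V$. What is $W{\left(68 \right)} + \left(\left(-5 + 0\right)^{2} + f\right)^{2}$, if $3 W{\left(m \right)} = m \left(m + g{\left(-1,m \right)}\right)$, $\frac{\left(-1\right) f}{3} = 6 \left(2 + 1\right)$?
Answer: $\frac{7147}{3} \approx 2382.3$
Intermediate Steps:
$g{\left(V,E \right)} = 0$
$f = -54$ ($f = - 3 \cdot 6 \left(2 + 1\right) = - 3 \cdot 6 \cdot 3 = \left(-3\right) 18 = -54$)
$W{\left(m \right)} = \frac{m^{2}}{3}$ ($W{\left(m \right)} = \frac{m \left(m + 0\right)}{3} = \frac{m m}{3} = \frac{m^{2}}{3}$)
$W{\left(68 \right)} + \left(\left(-5 + 0\right)^{2} + f\right)^{2} = \frac{68^{2}}{3} + \left(\left(-5 + 0\right)^{2} - 54\right)^{2} = \frac{1}{3} \cdot 4624 + \left(\left(-5\right)^{2} - 54\right)^{2} = \frac{4624}{3} + \left(25 - 54\right)^{2} = \frac{4624}{3} + \left(-29\right)^{2} = \frac{4624}{3} + 841 = \frac{7147}{3}$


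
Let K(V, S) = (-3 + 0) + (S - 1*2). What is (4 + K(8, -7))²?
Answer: 64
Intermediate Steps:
K(V, S) = -5 + S (K(V, S) = -3 + (S - 2) = -3 + (-2 + S) = -5 + S)
(4 + K(8, -7))² = (4 + (-5 - 7))² = (4 - 12)² = (-8)² = 64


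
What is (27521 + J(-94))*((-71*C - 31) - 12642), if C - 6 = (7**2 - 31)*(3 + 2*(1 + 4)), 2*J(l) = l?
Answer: -816334962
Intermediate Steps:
J(l) = l/2
C = 240 (C = 6 + (7**2 - 31)*(3 + 2*(1 + 4)) = 6 + (49 - 31)*(3 + 2*5) = 6 + 18*(3 + 10) = 6 + 18*13 = 6 + 234 = 240)
(27521 + J(-94))*((-71*C - 31) - 12642) = (27521 + (1/2)*(-94))*((-71*240 - 31) - 12642) = (27521 - 47)*((-17040 - 31) - 12642) = 27474*(-17071 - 12642) = 27474*(-29713) = -816334962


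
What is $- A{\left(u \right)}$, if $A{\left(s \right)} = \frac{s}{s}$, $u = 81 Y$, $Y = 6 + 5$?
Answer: $-1$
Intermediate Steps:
$Y = 11$
$u = 891$ ($u = 81 \cdot 11 = 891$)
$A{\left(s \right)} = 1$
$- A{\left(u \right)} = \left(-1\right) 1 = -1$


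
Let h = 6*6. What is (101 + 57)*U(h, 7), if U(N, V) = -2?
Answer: -316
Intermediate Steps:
h = 36
(101 + 57)*U(h, 7) = (101 + 57)*(-2) = 158*(-2) = -316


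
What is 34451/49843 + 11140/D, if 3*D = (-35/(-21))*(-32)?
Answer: -249587351/398744 ≈ -625.93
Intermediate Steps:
D = -160/9 (D = ((-35/(-21))*(-32))/3 = (-1/21*(-35)*(-32))/3 = ((5/3)*(-32))/3 = (⅓)*(-160/3) = -160/9 ≈ -17.778)
34451/49843 + 11140/D = 34451/49843 + 11140/(-160/9) = 34451*(1/49843) + 11140*(-9/160) = 34451/49843 - 5013/8 = -249587351/398744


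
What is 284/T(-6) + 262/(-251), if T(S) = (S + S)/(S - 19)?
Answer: 444739/753 ≈ 590.62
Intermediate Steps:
T(S) = 2*S/(-19 + S) (T(S) = (2*S)/(-19 + S) = 2*S/(-19 + S))
284/T(-6) + 262/(-251) = 284/((2*(-6)/(-19 - 6))) + 262/(-251) = 284/((2*(-6)/(-25))) + 262*(-1/251) = 284/((2*(-6)*(-1/25))) - 262/251 = 284/(12/25) - 262/251 = 284*(25/12) - 262/251 = 1775/3 - 262/251 = 444739/753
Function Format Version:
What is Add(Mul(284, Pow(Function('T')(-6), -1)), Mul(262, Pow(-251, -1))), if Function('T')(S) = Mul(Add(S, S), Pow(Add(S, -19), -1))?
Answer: Rational(444739, 753) ≈ 590.62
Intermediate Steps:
Function('T')(S) = Mul(2, S, Pow(Add(-19, S), -1)) (Function('T')(S) = Mul(Mul(2, S), Pow(Add(-19, S), -1)) = Mul(2, S, Pow(Add(-19, S), -1)))
Add(Mul(284, Pow(Function('T')(-6), -1)), Mul(262, Pow(-251, -1))) = Add(Mul(284, Pow(Mul(2, -6, Pow(Add(-19, -6), -1)), -1)), Mul(262, Pow(-251, -1))) = Add(Mul(284, Pow(Mul(2, -6, Pow(-25, -1)), -1)), Mul(262, Rational(-1, 251))) = Add(Mul(284, Pow(Mul(2, -6, Rational(-1, 25)), -1)), Rational(-262, 251)) = Add(Mul(284, Pow(Rational(12, 25), -1)), Rational(-262, 251)) = Add(Mul(284, Rational(25, 12)), Rational(-262, 251)) = Add(Rational(1775, 3), Rational(-262, 251)) = Rational(444739, 753)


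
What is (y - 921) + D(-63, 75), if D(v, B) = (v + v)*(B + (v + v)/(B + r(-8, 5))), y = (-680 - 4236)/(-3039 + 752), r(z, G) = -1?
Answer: -859247551/84619 ≈ -10154.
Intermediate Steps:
y = 4916/2287 (y = -4916/(-2287) = -4916*(-1/2287) = 4916/2287 ≈ 2.1495)
D(v, B) = 2*v*(B + 2*v/(-1 + B)) (D(v, B) = (v + v)*(B + (v + v)/(B - 1)) = (2*v)*(B + (2*v)/(-1 + B)) = (2*v)*(B + 2*v/(-1 + B)) = 2*v*(B + 2*v/(-1 + B)))
(y - 921) + D(-63, 75) = (4916/2287 - 921) + 2*(-63)*(75**2 - 1*75 + 2*(-63))/(-1 + 75) = -2101411/2287 + 2*(-63)*(5625 - 75 - 126)/74 = -2101411/2287 + 2*(-63)*(1/74)*5424 = -2101411/2287 - 341712/37 = -859247551/84619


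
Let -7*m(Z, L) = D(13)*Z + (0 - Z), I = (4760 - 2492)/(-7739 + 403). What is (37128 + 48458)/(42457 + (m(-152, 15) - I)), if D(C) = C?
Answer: 156964724/78344593 ≈ 2.0035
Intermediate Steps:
I = -81/262 (I = 2268/(-7336) = 2268*(-1/7336) = -81/262 ≈ -0.30916)
m(Z, L) = -12*Z/7 (m(Z, L) = -(13*Z + (0 - Z))/7 = -(13*Z - Z)/7 = -12*Z/7)
(37128 + 48458)/(42457 + (m(-152, 15) - I)) = (37128 + 48458)/(42457 + (-12/7*(-152) - 1*(-81/262))) = 85586/(42457 + (1824/7 + 81/262)) = 85586/(42457 + 478455/1834) = 85586/(78344593/1834) = 85586*(1834/78344593) = 156964724/78344593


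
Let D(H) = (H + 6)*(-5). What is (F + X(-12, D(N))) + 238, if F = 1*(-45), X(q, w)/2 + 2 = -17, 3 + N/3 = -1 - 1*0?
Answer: 155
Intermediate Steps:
N = -12 (N = -9 + 3*(-1 - 1*0) = -9 + 3*(-1 + 0) = -9 + 3*(-1) = -9 - 3 = -12)
D(H) = -30 - 5*H (D(H) = (6 + H)*(-5) = -30 - 5*H)
X(q, w) = -38 (X(q, w) = -4 + 2*(-17) = -4 - 34 = -38)
F = -45
(F + X(-12, D(N))) + 238 = (-45 - 38) + 238 = -83 + 238 = 155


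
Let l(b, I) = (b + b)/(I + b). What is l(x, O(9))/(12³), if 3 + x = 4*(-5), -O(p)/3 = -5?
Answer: 23/6912 ≈ 0.0033275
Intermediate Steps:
O(p) = 15 (O(p) = -3*(-5) = 15)
x = -23 (x = -3 + 4*(-5) = -3 - 20 = -23)
l(b, I) = 2*b/(I + b) (l(b, I) = (2*b)/(I + b) = 2*b/(I + b))
l(x, O(9))/(12³) = (2*(-23)/(15 - 23))/(12³) = (2*(-23)/(-8))/1728 = (2*(-23)*(-⅛))*(1/1728) = (23/4)*(1/1728) = 23/6912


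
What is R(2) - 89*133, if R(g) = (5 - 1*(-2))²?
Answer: -11788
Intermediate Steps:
R(g) = 49 (R(g) = (5 + 2)² = 7² = 49)
R(2) - 89*133 = 49 - 89*133 = 49 - 11837 = -11788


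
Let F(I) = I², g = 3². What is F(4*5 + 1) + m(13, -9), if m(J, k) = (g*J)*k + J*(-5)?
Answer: -677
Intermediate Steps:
g = 9
m(J, k) = -5*J + 9*J*k (m(J, k) = (9*J)*k + J*(-5) = 9*J*k - 5*J = -5*J + 9*J*k)
F(4*5 + 1) + m(13, -9) = (4*5 + 1)² + 13*(-5 + 9*(-9)) = (20 + 1)² + 13*(-5 - 81) = 21² + 13*(-86) = 441 - 1118 = -677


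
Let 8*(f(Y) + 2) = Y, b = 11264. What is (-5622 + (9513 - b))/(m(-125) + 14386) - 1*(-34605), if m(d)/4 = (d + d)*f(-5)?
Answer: 588658282/17011 ≈ 34605.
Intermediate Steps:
f(Y) = -2 + Y/8
m(d) = -21*d (m(d) = 4*((d + d)*(-2 + (⅛)*(-5))) = 4*((2*d)*(-2 - 5/8)) = 4*((2*d)*(-21/8)) = 4*(-21*d/4) = -21*d)
(-5622 + (9513 - b))/(m(-125) + 14386) - 1*(-34605) = (-5622 + (9513 - 1*11264))/(-21*(-125) + 14386) - 1*(-34605) = (-5622 + (9513 - 11264))/(2625 + 14386) + 34605 = (-5622 - 1751)/17011 + 34605 = -7373*1/17011 + 34605 = -7373/17011 + 34605 = 588658282/17011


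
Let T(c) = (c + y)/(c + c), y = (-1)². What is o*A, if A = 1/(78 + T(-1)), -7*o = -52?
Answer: 2/21 ≈ 0.095238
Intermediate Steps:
y = 1
o = 52/7 (o = -⅐*(-52) = 52/7 ≈ 7.4286)
T(c) = (1 + c)/(2*c) (T(c) = (c + 1)/(c + c) = (1 + c)/((2*c)) = (1 + c)*(1/(2*c)) = (1 + c)/(2*c))
A = 1/78 (A = 1/(78 + (½)*(1 - 1)/(-1)) = 1/(78 + (½)*(-1)*0) = 1/(78 + 0) = 1/78 ≈ 0.012821)
o*A = (52/7)*(1/78) = 2/21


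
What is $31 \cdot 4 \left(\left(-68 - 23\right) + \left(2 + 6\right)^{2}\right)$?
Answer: $-3348$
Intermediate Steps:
$31 \cdot 4 \left(\left(-68 - 23\right) + \left(2 + 6\right)^{2}\right) = 124 \left(\left(-68 - 23\right) + 8^{2}\right) = 124 \left(-91 + 64\right) = 124 \left(-27\right) = -3348$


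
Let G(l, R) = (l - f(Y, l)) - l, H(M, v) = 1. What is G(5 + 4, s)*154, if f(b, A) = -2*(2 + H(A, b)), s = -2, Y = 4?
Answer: 924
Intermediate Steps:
f(b, A) = -6 (f(b, A) = -2*(2 + 1) = -2*3 = -6)
G(l, R) = 6 (G(l, R) = (l - 1*(-6)) - l = (l + 6) - l = (6 + l) - l = 6)
G(5 + 4, s)*154 = 6*154 = 924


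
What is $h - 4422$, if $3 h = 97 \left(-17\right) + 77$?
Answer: $-4946$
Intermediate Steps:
$h = -524$ ($h = \frac{97 \left(-17\right) + 77}{3} = \frac{-1649 + 77}{3} = \frac{1}{3} \left(-1572\right) = -524$)
$h - 4422 = -524 - 4422 = -4946$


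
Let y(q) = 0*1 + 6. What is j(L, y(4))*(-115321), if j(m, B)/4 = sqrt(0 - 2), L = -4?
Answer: -461284*I*sqrt(2) ≈ -6.5235e+5*I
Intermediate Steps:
y(q) = 6 (y(q) = 0 + 6 = 6)
j(m, B) = 4*I*sqrt(2) (j(m, B) = 4*sqrt(0 - 2) = 4*sqrt(-2) = 4*(I*sqrt(2)) = 4*I*sqrt(2))
j(L, y(4))*(-115321) = (4*I*sqrt(2))*(-115321) = -461284*I*sqrt(2)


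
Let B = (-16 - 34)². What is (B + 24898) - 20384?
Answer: 7014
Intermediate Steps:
B = 2500 (B = (-50)² = 2500)
(B + 24898) - 20384 = (2500 + 24898) - 20384 = 27398 - 20384 = 7014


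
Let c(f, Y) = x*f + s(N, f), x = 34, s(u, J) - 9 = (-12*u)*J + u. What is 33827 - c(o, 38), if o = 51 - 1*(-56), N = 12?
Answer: 45576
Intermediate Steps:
s(u, J) = 9 + u - 12*J*u (s(u, J) = 9 + ((-12*u)*J + u) = 9 + (-12*J*u + u) = 9 + (u - 12*J*u) = 9 + u - 12*J*u)
o = 107 (o = 51 + 56 = 107)
c(f, Y) = 21 - 110*f (c(f, Y) = 34*f + (9 + 12 - 12*f*12) = 34*f + (9 + 12 - 144*f) = 34*f + (21 - 144*f) = 21 - 110*f)
33827 - c(o, 38) = 33827 - (21 - 110*107) = 33827 - (21 - 11770) = 33827 - 1*(-11749) = 33827 + 11749 = 45576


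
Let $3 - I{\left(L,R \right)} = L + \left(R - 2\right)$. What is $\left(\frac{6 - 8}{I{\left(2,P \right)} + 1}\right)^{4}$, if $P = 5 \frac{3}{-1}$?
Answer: $\frac{16}{130321} \approx 0.00012277$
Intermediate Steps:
$P = -15$ ($P = 5 \cdot 3 \left(-1\right) = 5 \left(-3\right) = -15$)
$I{\left(L,R \right)} = 5 - L - R$ ($I{\left(L,R \right)} = 3 - \left(L + \left(R - 2\right)\right) = 3 - \left(L + \left(-2 + R\right)\right) = 3 - \left(-2 + L + R\right) = 5 - L - R$)
$\left(\frac{6 - 8}{I{\left(2,P \right)} + 1}\right)^{4} = \left(\frac{6 - 8}{\left(5 - 2 - -15\right) + 1}\right)^{4} = \left(- \frac{2}{\left(5 - 2 + 15\right) + 1}\right)^{4} = \left(- \frac{2}{18 + 1}\right)^{4} = \left(- \frac{2}{19}\right)^{4} = \frac{16}{130321}$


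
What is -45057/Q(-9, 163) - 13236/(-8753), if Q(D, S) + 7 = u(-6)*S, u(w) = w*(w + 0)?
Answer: -316807725/51301333 ≈ -6.1754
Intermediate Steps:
u(w) = w² (u(w) = w*w = w²)
Q(D, S) = -7 + 36*S (Q(D, S) = -7 + (-6)²*S = -7 + 36*S)
-45057/Q(-9, 163) - 13236/(-8753) = -45057/(-7 + 36*163) - 13236/(-8753) = -45057/(-7 + 5868) - 13236*(-1/8753) = -45057/5861 + 13236/8753 = -316807725/51301333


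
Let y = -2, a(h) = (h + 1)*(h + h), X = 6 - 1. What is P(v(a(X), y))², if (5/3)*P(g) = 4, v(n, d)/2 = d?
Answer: 144/25 ≈ 5.7600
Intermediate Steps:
X = 5
a(h) = 2*h*(1 + h) (a(h) = (1 + h)*(2*h) = 2*h*(1 + h))
v(n, d) = 2*d
P(g) = 12/5 (P(g) = (⅗)*4 = 12/5)
P(v(a(X), y))² = (12/5)² = 144/25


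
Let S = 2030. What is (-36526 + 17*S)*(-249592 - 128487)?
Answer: 762207264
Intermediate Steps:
(-36526 + 17*S)*(-249592 - 128487) = (-36526 + 17*2030)*(-249592 - 128487) = (-36526 + 34510)*(-378079) = -2016*(-378079) = 762207264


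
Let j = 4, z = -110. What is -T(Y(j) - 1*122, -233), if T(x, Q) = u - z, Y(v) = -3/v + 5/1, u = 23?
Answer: -133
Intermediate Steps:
Y(v) = 5 - 3/v (Y(v) = -3/v + 5*1 = -3/v + 5 = 5 - 3/v)
T(x, Q) = 133 (T(x, Q) = 23 - 1*(-110) = 23 + 110 = 133)
-T(Y(j) - 1*122, -233) = -1*133 = -133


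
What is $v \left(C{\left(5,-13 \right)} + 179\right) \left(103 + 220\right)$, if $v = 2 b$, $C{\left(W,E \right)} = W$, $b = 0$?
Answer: $0$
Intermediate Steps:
$v = 0$ ($v = 2 \cdot 0 = 0$)
$v \left(C{\left(5,-13 \right)} + 179\right) \left(103 + 220\right) = 0 \left(5 + 179\right) \left(103 + 220\right) = 0 \cdot 184 \cdot 323 = 0 \cdot 59432 = 0$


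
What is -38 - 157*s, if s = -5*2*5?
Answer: 7812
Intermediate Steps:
s = -50 (s = -10*5 = -50)
-38 - 157*s = -38 - 157*(-50) = -38 + 7850 = 7812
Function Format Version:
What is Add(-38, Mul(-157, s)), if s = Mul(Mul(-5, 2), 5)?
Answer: 7812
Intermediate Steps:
s = -50 (s = Mul(-10, 5) = -50)
Add(-38, Mul(-157, s)) = Add(-38, Mul(-157, -50)) = Add(-38, 7850) = 7812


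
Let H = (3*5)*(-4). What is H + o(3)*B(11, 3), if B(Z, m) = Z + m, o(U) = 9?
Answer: 66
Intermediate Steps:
H = -60 (H = 15*(-4) = -60)
H + o(3)*B(11, 3) = -60 + 9*(11 + 3) = -60 + 9*14 = -60 + 126 = 66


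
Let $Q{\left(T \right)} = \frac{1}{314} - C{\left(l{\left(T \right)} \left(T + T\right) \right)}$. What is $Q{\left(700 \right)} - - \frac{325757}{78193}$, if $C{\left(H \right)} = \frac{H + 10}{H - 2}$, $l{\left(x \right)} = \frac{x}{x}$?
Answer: $\frac{18081391133}{5720756266} \approx 3.1607$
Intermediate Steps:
$l{\left(x \right)} = 1$
$C{\left(H \right)} = \frac{10 + H}{-2 + H}$
$Q{\left(T \right)} = \frac{1}{314} - \frac{10 + 2 T}{-2 + 2 T}$ ($Q{\left(T \right)} = \frac{1}{314} - \frac{10 + 1 \left(T + T\right)}{-2 + 1 \left(T + T\right)} = \frac{1}{314} - \frac{10 + 1 \cdot 2 T}{-2 + 1 \cdot 2 T} = \frac{1}{314} - \frac{10 + 2 T}{-2 + 2 T}$)
$Q{\left(700 \right)} - - \frac{325757}{78193} = \frac{-1571 - 219100}{314 \left(-1 + 700\right)} - - \frac{325757}{78193} = \frac{-1571 - 219100}{314 \cdot 699} - \left(-325757\right) \frac{1}{78193} = \frac{1}{314} \cdot \frac{1}{699} \left(-220671\right) - - \frac{325757}{78193} = - \frac{73557}{73162} + \frac{325757}{78193} = \frac{18081391133}{5720756266}$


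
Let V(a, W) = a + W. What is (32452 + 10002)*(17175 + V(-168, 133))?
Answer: 727661560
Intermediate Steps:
V(a, W) = W + a
(32452 + 10002)*(17175 + V(-168, 133)) = (32452 + 10002)*(17175 + (133 - 168)) = 42454*(17175 - 35) = 42454*17140 = 727661560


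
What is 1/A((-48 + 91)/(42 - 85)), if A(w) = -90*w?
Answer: 1/90 ≈ 0.011111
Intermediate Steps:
1/A((-48 + 91)/(42 - 85)) = 1/(-90*(-48 + 91)/(42 - 85)) = 1/(-3870/(-43)) = 1/(-3870*(-1)/43) = 1/(-90*(-1)) = 1/90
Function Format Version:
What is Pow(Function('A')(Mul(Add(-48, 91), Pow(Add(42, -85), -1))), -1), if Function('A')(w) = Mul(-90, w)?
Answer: Rational(1, 90) ≈ 0.011111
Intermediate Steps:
Pow(Function('A')(Mul(Add(-48, 91), Pow(Add(42, -85), -1))), -1) = Pow(Mul(-90, Mul(Add(-48, 91), Pow(Add(42, -85), -1))), -1) = Pow(Mul(-90, Mul(43, Pow(-43, -1))), -1) = Pow(Mul(-90, Mul(43, Rational(-1, 43))), -1) = Pow(Mul(-90, -1), -1) = Pow(90, -1) = Rational(1, 90)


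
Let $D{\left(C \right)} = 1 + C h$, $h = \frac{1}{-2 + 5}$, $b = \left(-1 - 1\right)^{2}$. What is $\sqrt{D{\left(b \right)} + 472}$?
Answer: $\frac{\sqrt{4269}}{3} \approx 21.779$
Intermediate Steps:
$b = 4$ ($b = \left(-2\right)^{2} = 4$)
$h = \frac{1}{3} \approx 0.33333$
$D{\left(C \right)} = 1 + \frac{C}{3}$ ($D{\left(C \right)} = 1 + C \frac{1}{3} = 1 + \frac{C}{3}$)
$\sqrt{D{\left(b \right)} + 472} = \sqrt{\left(1 + \frac{1}{3} \cdot 4\right) + 472} = \sqrt{\left(1 + \frac{4}{3}\right) + 472} = \sqrt{\frac{7}{3} + 472} = \sqrt{\frac{1423}{3}} = \frac{\sqrt{4269}}{3}$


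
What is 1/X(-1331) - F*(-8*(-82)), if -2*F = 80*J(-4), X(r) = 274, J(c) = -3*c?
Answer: 86277121/274 ≈ 3.1488e+5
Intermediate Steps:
F = -480 (F = -40*(-3*(-4)) = -40*12 = -½*960 = -480)
1/X(-1331) - F*(-8*(-82)) = 1/274 - (-480)*(-8*(-82)) = 1/274 - (-480)*656 = 1/274 - 1*(-314880) = 1/274 + 314880 = 86277121/274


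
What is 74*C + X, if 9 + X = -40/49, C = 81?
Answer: 293225/49 ≈ 5984.2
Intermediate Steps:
X = -481/49 (X = -9 - 40/49 = -481/49 ≈ -9.8163)
74*C + X = 74*81 - 481/49 = 5994 - 481/49 = 293225/49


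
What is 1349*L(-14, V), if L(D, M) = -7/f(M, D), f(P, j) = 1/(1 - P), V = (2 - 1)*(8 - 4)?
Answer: 28329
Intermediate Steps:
V = 4 (V = 1*4 = 4)
L(D, M) = -7 + 7*M (L(D, M) = -(7 - 7*M) = -7*(1 - M) = -7 + 7*M)
1349*L(-14, V) = 1349*(-7 + 7*4) = 1349*(-7 + 28) = 1349*21 = 28329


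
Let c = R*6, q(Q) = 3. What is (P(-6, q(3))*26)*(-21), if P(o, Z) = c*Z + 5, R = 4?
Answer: -42042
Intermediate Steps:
c = 24 (c = 4*6 = 24)
P(o, Z) = 5 + 24*Z (P(o, Z) = 24*Z + 5 = 5 + 24*Z)
(P(-6, q(3))*26)*(-21) = ((5 + 24*3)*26)*(-21) = ((5 + 72)*26)*(-21) = (77*26)*(-21) = 2002*(-21) = -42042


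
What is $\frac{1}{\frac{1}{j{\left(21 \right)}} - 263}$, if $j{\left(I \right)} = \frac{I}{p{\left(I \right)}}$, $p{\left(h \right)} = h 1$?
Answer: $- \frac{1}{262} \approx -0.0038168$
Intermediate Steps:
$p{\left(h \right)} = h$
$j{\left(I \right)} = 1$ ($j{\left(I \right)} = \frac{I}{I} = 1$)
$\frac{1}{\frac{1}{j{\left(21 \right)}} - 263} = \frac{1}{1^{-1} - 263} = \frac{1}{1 - 263} = \frac{1}{-262} = - \frac{1}{262}$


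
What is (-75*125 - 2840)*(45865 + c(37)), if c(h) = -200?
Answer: -557797975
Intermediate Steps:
(-75*125 - 2840)*(45865 + c(37)) = (-75*125 - 2840)*(45865 - 200) = (-9375 - 2840)*45665 = -12215*45665 = -557797975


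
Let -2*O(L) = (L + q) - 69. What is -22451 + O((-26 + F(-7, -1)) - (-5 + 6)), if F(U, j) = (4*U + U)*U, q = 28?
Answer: -45079/2 ≈ -22540.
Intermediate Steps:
F(U, j) = 5*U² (F(U, j) = (5*U)*U = 5*U²)
O(L) = 41/2 - L/2 (O(L) = -((L + 28) - 69)/2 = -((28 + L) - 69)/2 = -(-41 + L)/2 = 41/2 - L/2)
-22451 + O((-26 + F(-7, -1)) - (-5 + 6)) = -22451 + (41/2 - ((-26 + 5*(-7)²) - (-5 + 6))/2) = -22451 + (41/2 - ((-26 + 5*49) - 1*1)/2) = -22451 + (41/2 - ((-26 + 245) - 1)/2) = -22451 + (41/2 - (219 - 1)/2) = -22451 + (41/2 - ½*218) = -22451 + (41/2 - 109) = -22451 - 177/2 = -45079/2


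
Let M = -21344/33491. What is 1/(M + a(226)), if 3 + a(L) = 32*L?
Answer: 33491/242085095 ≈ 0.00013834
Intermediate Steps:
a(L) = -3 + 32*L
M = -21344/33491 (M = -21344*1/33491 = -21344/33491 ≈ -0.63731)
1/(M + a(226)) = 1/(-21344/33491 + (-3 + 32*226)) = 1/(-21344/33491 + (-3 + 7232)) = 1/(-21344/33491 + 7229) = 1/(242085095/33491) = 33491/242085095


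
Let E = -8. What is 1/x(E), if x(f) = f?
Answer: -1/8 ≈ -0.12500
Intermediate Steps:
1/x(E) = 1/(-8) = -1/8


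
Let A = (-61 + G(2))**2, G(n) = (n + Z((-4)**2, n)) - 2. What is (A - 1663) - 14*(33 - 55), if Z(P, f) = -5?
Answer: 3001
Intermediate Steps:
G(n) = -7 + n (G(n) = (n - 5) - 2 = (-5 + n) - 2 = -7 + n)
A = 4356 (A = (-61 + (-7 + 2))**2 = (-61 - 5)**2 = (-66)**2 = 4356)
(A - 1663) - 14*(33 - 55) = (4356 - 1663) - 14*(33 - 55) = 2693 - 14*(-22) = 2693 + 308 = 3001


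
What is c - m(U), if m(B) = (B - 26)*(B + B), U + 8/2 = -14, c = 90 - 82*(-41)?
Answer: 1868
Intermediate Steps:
c = 3452 (c = 90 + 3362 = 3452)
U = -18 (U = -4 - 14 = -18)
m(B) = 2*B*(-26 + B) (m(B) = (-26 + B)*(2*B) = 2*B*(-26 + B))
c - m(U) = 3452 - 2*(-18)*(-26 - 18) = 3452 - 2*(-18)*(-44) = 3452 - 1*1584 = 3452 - 1584 = 1868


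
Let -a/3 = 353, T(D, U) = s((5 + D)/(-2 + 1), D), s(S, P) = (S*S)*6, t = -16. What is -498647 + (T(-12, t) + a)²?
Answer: 86578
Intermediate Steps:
s(S, P) = 6*S² (s(S, P) = S²*6 = 6*S²)
T(D, U) = 6*(-5 - D)² (T(D, U) = 6*((5 + D)/(-2 + 1))² = 6*((5 + D)/(-1))² = 6*((5 + D)*(-1))² = 6*(-5 - D)²)
a = -1059 (a = -3*353 = -1059)
-498647 + (T(-12, t) + a)² = -498647 + (6*(5 - 12)² - 1059)² = -498647 + (6*(-7)² - 1059)² = -498647 + (6*49 - 1059)² = -498647 + (294 - 1059)² = -498647 + (-765)² = -498647 + 585225 = 86578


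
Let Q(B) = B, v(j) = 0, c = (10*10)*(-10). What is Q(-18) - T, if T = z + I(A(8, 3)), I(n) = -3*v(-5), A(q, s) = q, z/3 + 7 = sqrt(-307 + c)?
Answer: 3 - 3*I*sqrt(1307) ≈ 3.0 - 108.46*I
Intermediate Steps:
c = -1000 (c = 100*(-10) = -1000)
z = -21 + 3*I*sqrt(1307) (z = -21 + 3*sqrt(-307 - 1000) = -21 + 3*sqrt(-1307) = -21 + 3*(I*sqrt(1307)) = -21 + 3*I*sqrt(1307) ≈ -21.0 + 108.46*I)
I(n) = 0 (I(n) = -3*0 = 0)
T = -21 + 3*I*sqrt(1307) (T = (-21 + 3*I*sqrt(1307)) + 0 = -21 + 3*I*sqrt(1307) ≈ -21.0 + 108.46*I)
Q(-18) - T = -18 - (-21 + 3*I*sqrt(1307)) = -18 + (21 - 3*I*sqrt(1307)) = 3 - 3*I*sqrt(1307)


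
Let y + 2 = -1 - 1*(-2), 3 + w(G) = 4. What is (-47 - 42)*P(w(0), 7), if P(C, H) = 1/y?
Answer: 89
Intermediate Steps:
w(G) = 1 (w(G) = -3 + 4 = 1)
y = -1 (y = -2 + (-1 - 1*(-2)) = -2 + (-1 + 2) = -2 + 1 = -1)
P(C, H) = -1 (P(C, H) = 1/(-1) = -1)
(-47 - 42)*P(w(0), 7) = (-47 - 42)*(-1) = -89*(-1) = 89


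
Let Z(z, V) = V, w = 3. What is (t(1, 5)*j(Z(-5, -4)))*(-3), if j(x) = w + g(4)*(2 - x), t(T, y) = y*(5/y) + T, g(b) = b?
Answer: -486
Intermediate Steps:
t(T, y) = 5 + T
j(x) = 11 - 4*x (j(x) = 3 + 4*(2 - x) = 3 + (8 - 4*x) = 11 - 4*x)
(t(1, 5)*j(Z(-5, -4)))*(-3) = ((5 + 1)*(11 - 4*(-4)))*(-3) = (6*(11 + 16))*(-3) = (6*27)*(-3) = 162*(-3) = -486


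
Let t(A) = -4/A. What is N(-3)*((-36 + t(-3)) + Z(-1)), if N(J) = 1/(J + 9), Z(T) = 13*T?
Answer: -143/18 ≈ -7.9444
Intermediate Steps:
N(J) = 1/(9 + J)
N(-3)*((-36 + t(-3)) + Z(-1)) = ((-36 - 4/(-3)) + 13*(-1))/(9 - 3) = ((-36 - 4*(-⅓)) - 13)/6 = ((-36 + 4/3) - 13)/6 = (-104/3 - 13)/6 = (⅙)*(-143/3) = -143/18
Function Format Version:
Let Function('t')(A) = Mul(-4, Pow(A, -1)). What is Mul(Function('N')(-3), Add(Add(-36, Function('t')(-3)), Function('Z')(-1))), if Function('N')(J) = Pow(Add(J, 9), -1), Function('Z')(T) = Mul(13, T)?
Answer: Rational(-143, 18) ≈ -7.9444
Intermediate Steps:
Function('N')(J) = Pow(Add(9, J), -1)
Mul(Function('N')(-3), Add(Add(-36, Function('t')(-3)), Function('Z')(-1))) = Mul(Pow(Add(9, -3), -1), Add(Add(-36, Mul(-4, Pow(-3, -1))), Mul(13, -1))) = Mul(Pow(6, -1), Add(Add(-36, Mul(-4, Rational(-1, 3))), -13)) = Mul(Rational(1, 6), Add(Add(-36, Rational(4, 3)), -13)) = Mul(Rational(1, 6), Add(Rational(-104, 3), -13)) = Mul(Rational(1, 6), Rational(-143, 3)) = Rational(-143, 18)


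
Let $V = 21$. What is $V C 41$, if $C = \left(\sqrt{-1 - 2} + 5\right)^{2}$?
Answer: $18942 + 8610 i \sqrt{3} \approx 18942.0 + 14913.0 i$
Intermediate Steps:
$C = \left(5 + i \sqrt{3}\right)^{2}$ ($C = \left(\sqrt{-3} + 5\right)^{2} = \left(i \sqrt{3} + 5\right)^{2} = \left(5 + i \sqrt{3}\right)^{2} \approx 22.0 + 17.32 i$)
$V C 41 = 21 \left(5 + i \sqrt{3}\right)^{2} \cdot 41 = 861 \left(5 + i \sqrt{3}\right)^{2}$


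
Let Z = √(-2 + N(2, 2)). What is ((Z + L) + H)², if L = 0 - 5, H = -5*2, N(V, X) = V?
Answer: 225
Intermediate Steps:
H = -10
L = -5
Z = 0 (Z = √(-2 + 2) = √0 = 0)
((Z + L) + H)² = ((0 - 5) - 10)² = (-5 - 10)² = (-15)² = 225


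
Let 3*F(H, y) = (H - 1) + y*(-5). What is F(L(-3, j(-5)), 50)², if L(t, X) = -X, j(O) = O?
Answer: 6724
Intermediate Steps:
F(H, y) = -⅓ - 5*y/3 + H/3 (F(H, y) = ((H - 1) + y*(-5))/3 = ((-1 + H) - 5*y)/3 = (-1 + H - 5*y)/3 = -⅓ - 5*y/3 + H/3)
F(L(-3, j(-5)), 50)² = (-⅓ - 5/3*50 + (-1*(-5))/3)² = (-⅓ - 250/3 + (⅓)*5)² = (-⅓ - 250/3 + 5/3)² = (-82)² = 6724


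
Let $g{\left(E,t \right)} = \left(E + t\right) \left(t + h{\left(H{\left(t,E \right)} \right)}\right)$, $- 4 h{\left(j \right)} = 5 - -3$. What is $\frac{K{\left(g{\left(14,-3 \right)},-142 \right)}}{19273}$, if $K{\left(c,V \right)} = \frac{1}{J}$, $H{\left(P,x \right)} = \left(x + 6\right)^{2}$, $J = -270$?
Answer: $- \frac{1}{5203710} \approx -1.9217 \cdot 10^{-7}$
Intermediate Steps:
$H{\left(P,x \right)} = \left(6 + x\right)^{2}$
$h{\left(j \right)} = -2$ ($h{\left(j \right)} = - \frac{5 - -3}{4} = - \frac{5 + 3}{4} = \left(- \frac{1}{4}\right) 8 = -2$)
$g{\left(E,t \right)} = \left(-2 + t\right) \left(E + t\right)$ ($g{\left(E,t \right)} = \left(E + t\right) \left(t - 2\right) = \left(E + t\right) \left(-2 + t\right) = \left(-2 + t\right) \left(E + t\right)$)
$K{\left(c,V \right)} = - \frac{1}{270}$ ($K{\left(c,V \right)} = \frac{1}{-270} = - \frac{1}{270}$)
$\frac{K{\left(g{\left(14,-3 \right)},-142 \right)}}{19273} = - \frac{1}{270 \cdot 19273} = \left(- \frac{1}{270}\right) \frac{1}{19273} = - \frac{1}{5203710}$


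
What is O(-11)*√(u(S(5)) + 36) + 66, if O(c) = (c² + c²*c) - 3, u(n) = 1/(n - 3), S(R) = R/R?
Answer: 66 - 1213*√142/2 ≈ -7161.3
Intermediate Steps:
S(R) = 1
u(n) = 1/(-3 + n)
O(c) = -3 + c² + c³ (O(c) = (c² + c³) - 3 = -3 + c² + c³)
O(-11)*√(u(S(5)) + 36) + 66 = (-3 + (-11)² + (-11)³)*√(1/(-3 + 1) + 36) + 66 = (-3 + 121 - 1331)*√(1/(-2) + 36) + 66 = -1213*√(-½ + 36) + 66 = -1213*√142/2 + 66 = 66 - 1213*√142/2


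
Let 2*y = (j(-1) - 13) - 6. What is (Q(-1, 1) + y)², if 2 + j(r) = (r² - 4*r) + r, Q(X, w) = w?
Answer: 225/4 ≈ 56.250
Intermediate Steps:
j(r) = -2 + r² - 3*r (j(r) = -2 + ((r² - 4*r) + r) = -2 + (r² - 3*r) = -2 + r² - 3*r)
y = -17/2 (y = (((-2 + (-1)² - 3*(-1)) - 13) - 6)/2 = (((-2 + 1 + 3) - 13) - 6)/2 = ((2 - 13) - 6)/2 = (-11 - 6)/2 = (½)*(-17) = -17/2 ≈ -8.5000)
(Q(-1, 1) + y)² = (1 - 17/2)² = (-15/2)² = 225/4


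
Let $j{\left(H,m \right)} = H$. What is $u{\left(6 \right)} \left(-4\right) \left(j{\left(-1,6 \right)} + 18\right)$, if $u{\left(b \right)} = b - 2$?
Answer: $-272$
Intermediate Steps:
$u{\left(b \right)} = -2 + b$
$u{\left(6 \right)} \left(-4\right) \left(j{\left(-1,6 \right)} + 18\right) = \left(-2 + 6\right) \left(-4\right) \left(-1 + 18\right) = 4 \left(-4\right) 17 = \left(-16\right) 17 = -272$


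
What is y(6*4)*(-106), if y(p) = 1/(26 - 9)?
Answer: -106/17 ≈ -6.2353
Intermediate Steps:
y(p) = 1/17
y(6*4)*(-106) = (1/17)*(-106) = -106/17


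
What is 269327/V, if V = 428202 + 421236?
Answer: 269327/849438 ≈ 0.31706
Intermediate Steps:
V = 849438
269327/V = 269327/849438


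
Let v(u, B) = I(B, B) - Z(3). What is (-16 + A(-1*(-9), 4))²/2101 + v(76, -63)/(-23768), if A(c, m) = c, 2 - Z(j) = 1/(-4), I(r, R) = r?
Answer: 5206889/199746272 ≈ 0.026068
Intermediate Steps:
Z(j) = 9/4 (Z(j) = 2 - 1/(-4) = 2 - 1*(-¼) = 2 + ¼ = 9/4)
v(u, B) = -9/4 + B (v(u, B) = B - 1*9/4 = B - 9/4 = -9/4 + B)
(-16 + A(-1*(-9), 4))²/2101 + v(76, -63)/(-23768) = (-16 - 1*(-9))²/2101 + (-9/4 - 63)/(-23768) = (-16 + 9)²*(1/2101) - 261/4*(-1/23768) = (-7)²*(1/2101) + 261/95072 = 49*(1/2101) + 261/95072 = 49/2101 + 261/95072 = 5206889/199746272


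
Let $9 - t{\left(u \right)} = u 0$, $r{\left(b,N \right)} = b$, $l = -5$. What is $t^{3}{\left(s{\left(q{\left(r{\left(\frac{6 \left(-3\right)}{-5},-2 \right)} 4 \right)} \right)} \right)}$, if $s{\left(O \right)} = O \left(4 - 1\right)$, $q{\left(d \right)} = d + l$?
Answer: $729$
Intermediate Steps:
$q{\left(d \right)} = -5 + d$ ($q{\left(d \right)} = d - 5 = -5 + d$)
$s{\left(O \right)} = 3 O$ ($s{\left(O \right)} = O 3 = 3 O$)
$t{\left(u \right)} = 9$ ($t{\left(u \right)} = 9 - u 0 = 9 - 0 = 9 + 0 = 9$)
$t^{3}{\left(s{\left(q{\left(r{\left(\frac{6 \left(-3\right)}{-5},-2 \right)} 4 \right)} \right)} \right)} = 9^{3} = 729$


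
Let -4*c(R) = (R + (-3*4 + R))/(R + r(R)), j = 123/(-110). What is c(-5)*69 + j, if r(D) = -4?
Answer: -7142/165 ≈ -43.285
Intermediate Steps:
j = -123/110 (j = 123*(-1/110) = -123/110 ≈ -1.1182)
c(R) = -(-12 + 2*R)/(4*(-4 + R)) (c(R) = -(R + (-3*4 + R))/(4*(R - 4)) = -(R + (-12 + R))/(4*(-4 + R)) = -(-12 + 2*R)/(4*(-4 + R)))
c(-5)*69 + j = ((6 - 1*(-5))/(2*(-4 - 5)))*69 - 123/110 = ((1/2)*(6 + 5)/(-9))*69 - 123/110 = ((1/2)*(-1/9)*11)*69 - 123/110 = -11/18*69 - 123/110 = -253/6 - 123/110 = -7142/165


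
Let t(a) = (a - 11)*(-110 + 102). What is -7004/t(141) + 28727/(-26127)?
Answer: 38279357/6793020 ≈ 5.6351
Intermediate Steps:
t(a) = 88 - 8*a (t(a) = (-11 + a)*(-8) = 88 - 8*a)
-7004/t(141) + 28727/(-26127) = -7004/(88 - 8*141) + 28727/(-26127) = -7004/(88 - 1128) + 28727*(-1/26127) = -7004/(-1040) - 28727/26127 = -7004*(-1/1040) - 28727/26127 = 1751/260 - 28727/26127 = 38279357/6793020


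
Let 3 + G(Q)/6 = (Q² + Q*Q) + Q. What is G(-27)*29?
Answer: 248472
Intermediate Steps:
G(Q) = -18 + 6*Q + 12*Q² (G(Q) = -18 + 6*((Q² + Q*Q) + Q) = -18 + 6*((Q² + Q²) + Q) = -18 + 6*(2*Q² + Q) = -18 + 6*(Q + 2*Q²) = -18 + (6*Q + 12*Q²) = -18 + 6*Q + 12*Q²)
G(-27)*29 = (-18 + 6*(-27) + 12*(-27)²)*29 = (-18 - 162 + 12*729)*29 = (-18 - 162 + 8748)*29 = 8568*29 = 248472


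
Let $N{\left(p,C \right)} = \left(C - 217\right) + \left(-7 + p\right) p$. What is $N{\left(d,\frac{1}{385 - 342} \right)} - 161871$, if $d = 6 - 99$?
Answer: $- \frac{6569883}{43} \approx -1.5279 \cdot 10^{5}$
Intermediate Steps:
$d = -93$ ($d = 6 - 99 = -93$)
$N{\left(p,C \right)} = -217 + C + p \left(-7 + p\right)$ ($N{\left(p,C \right)} = \left(-217 + C\right) + p \left(-7 + p\right) = -217 + C + p \left(-7 + p\right)$)
$N{\left(d,\frac{1}{385 - 342} \right)} - 161871 = \left(-217 + \frac{1}{385 - 342} + \left(-93\right)^{2} - -651\right) - 161871 = \left(-217 + \frac{1}{43} + 8649 + 651\right) - 161871 = \frac{390570}{43} - 161871 = - \frac{6569883}{43}$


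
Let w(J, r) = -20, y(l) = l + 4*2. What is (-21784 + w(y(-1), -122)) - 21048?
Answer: -42852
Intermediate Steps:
y(l) = 8 + l (y(l) = l + 8 = 8 + l)
(-21784 + w(y(-1), -122)) - 21048 = (-21784 - 20) - 21048 = -21804 - 21048 = -42852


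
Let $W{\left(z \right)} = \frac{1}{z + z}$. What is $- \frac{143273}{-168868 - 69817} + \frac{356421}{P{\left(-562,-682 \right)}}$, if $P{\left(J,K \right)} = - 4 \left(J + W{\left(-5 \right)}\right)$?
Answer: $\frac{426972406991}{2683296770} \approx 159.12$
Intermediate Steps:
$W{\left(z \right)} = \frac{1}{2 z}$
$P{\left(J,K \right)} = \frac{2}{5} - 4 J$ ($P{\left(J,K \right)} = - 4 \left(J + \frac{1}{2 \left(-5\right)}\right) = - 4 \left(J + \frac{1}{2} \left(- \frac{1}{5}\right)\right) = - 4 \left(J - \frac{1}{10}\right) = - 4 \left(- \frac{1}{10} + J\right) = \frac{2}{5} - 4 J$)
$- \frac{143273}{-168868 - 69817} + \frac{356421}{P{\left(-562,-682 \right)}} = - \frac{143273}{-168868 - 69817} + \frac{356421}{\frac{2}{5} - -2248} = - \frac{143273}{-168868 - 69817} + \frac{356421}{\frac{2}{5} + 2248} = - \frac{143273}{-238685} + \frac{356421}{\frac{11242}{5}} = \left(-143273\right) \left(- \frac{1}{238685}\right) + 356421 \cdot \frac{5}{11242} = \frac{143273}{238685} + \frac{1782105}{11242} = \frac{426972406991}{2683296770}$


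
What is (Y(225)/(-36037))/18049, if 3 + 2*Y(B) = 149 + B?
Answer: -371/1300863626 ≈ -2.8520e-7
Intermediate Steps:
Y(B) = 73 + B/2 (Y(B) = -3/2 + (149 + B)/2 = -3/2 + (149/2 + B/2) = 73 + B/2)
(Y(225)/(-36037))/18049 = ((73 + (1/2)*225)/(-36037))/18049 = ((73 + 225/2)*(-1/36037))*(1/18049) = ((371/2)*(-1/36037))*(1/18049) = -371/72074*1/18049 = -371/1300863626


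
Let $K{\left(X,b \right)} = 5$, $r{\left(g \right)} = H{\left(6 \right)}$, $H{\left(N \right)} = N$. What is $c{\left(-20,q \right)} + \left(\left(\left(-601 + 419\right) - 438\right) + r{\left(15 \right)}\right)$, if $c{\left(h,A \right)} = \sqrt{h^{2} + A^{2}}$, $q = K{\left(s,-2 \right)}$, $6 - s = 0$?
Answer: $-614 + 5 \sqrt{17} \approx -593.38$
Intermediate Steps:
$s = 6$ ($s = 6 - 0 = 6 + 0 = 6$)
$r{\left(g \right)} = 6$
$q = 5$
$c{\left(h,A \right)} = \sqrt{A^{2} + h^{2}}$
$c{\left(-20,q \right)} + \left(\left(\left(-601 + 419\right) - 438\right) + r{\left(15 \right)}\right) = \sqrt{5^{2} + \left(-20\right)^{2}} + \left(\left(\left(-601 + 419\right) - 438\right) + 6\right) = \sqrt{25 + 400} + \left(\left(-182 - 438\right) + 6\right) = \sqrt{425} + \left(-620 + 6\right) = 5 \sqrt{17} - 614 = -614 + 5 \sqrt{17}$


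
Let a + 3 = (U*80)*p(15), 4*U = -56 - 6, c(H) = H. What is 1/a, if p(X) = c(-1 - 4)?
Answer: 1/6197 ≈ 0.00016137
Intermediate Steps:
p(X) = -5 (p(X) = -1 - 4 = -5)
U = -31/2 (U = (-56 - 6)/4 = (1/4)*(-62) = -31/2 ≈ -15.500)
a = 6197 (a = -3 - 31/2*80*(-5) = -3 - 1240*(-5) = -3 + 6200 = 6197)
1/a = 1/6197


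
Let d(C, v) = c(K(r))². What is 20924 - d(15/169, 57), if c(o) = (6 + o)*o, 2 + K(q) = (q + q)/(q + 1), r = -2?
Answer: 20668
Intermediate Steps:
K(q) = -2 + 2*q/(1 + q) (K(q) = -2 + (q + q)/(q + 1) = -2 + (2*q)/(1 + q) = -2 + 2*q/(1 + q))
c(o) = o*(6 + o)
d(C, v) = 256 (d(C, v) = ((-2/(1 - 2))*(6 - 2/(1 - 2)))² = ((-2/(-1))*(6 - 2/(-1)))² = ((-2*(-1))*(6 - 2*(-1)))² = (2*(6 + 2))² = (2*8)² = 16² = 256)
20924 - d(15/169, 57) = 20924 - 1*256 = 20924 - 256 = 20668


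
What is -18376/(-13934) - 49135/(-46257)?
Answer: 767332861/322272519 ≈ 2.3810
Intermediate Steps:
-18376/(-13934) - 49135/(-46257) = -18376*(-1/13934) - 49135*(-1/46257) = 9188/6967 + 49135/46257 = 767332861/322272519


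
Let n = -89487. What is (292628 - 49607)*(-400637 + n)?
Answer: -119110424604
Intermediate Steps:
(292628 - 49607)*(-400637 + n) = (292628 - 49607)*(-400637 - 89487) = 243021*(-490124) = -119110424604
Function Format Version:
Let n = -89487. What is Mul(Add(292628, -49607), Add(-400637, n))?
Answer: -119110424604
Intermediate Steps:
Mul(Add(292628, -49607), Add(-400637, n)) = Mul(Add(292628, -49607), Add(-400637, -89487)) = Mul(243021, -490124) = -119110424604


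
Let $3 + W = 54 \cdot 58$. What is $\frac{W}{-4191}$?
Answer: $- \frac{1043}{1397} \approx -0.7466$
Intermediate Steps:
$W = 3129$ ($W = -3 + 54 \cdot 58 = -3 + 3132 = 3129$)
$\frac{W}{-4191} = \frac{3129}{-4191} = 3129 \left(- \frac{1}{4191}\right) = - \frac{1043}{1397}$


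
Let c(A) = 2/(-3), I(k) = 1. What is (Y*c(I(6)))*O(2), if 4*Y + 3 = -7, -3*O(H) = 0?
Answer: 0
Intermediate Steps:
O(H) = 0 (O(H) = -1/3*0 = 0)
c(A) = -2/3 (c(A) = 2*(-1/3) = -2/3)
Y = -5/2 (Y = -3/4 + (1/4)*(-7) = -3/4 - 7/4 = -5/2 ≈ -2.5000)
(Y*c(I(6)))*O(2) = -5/2*(-2/3)*0 = (5/3)*0 = 0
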